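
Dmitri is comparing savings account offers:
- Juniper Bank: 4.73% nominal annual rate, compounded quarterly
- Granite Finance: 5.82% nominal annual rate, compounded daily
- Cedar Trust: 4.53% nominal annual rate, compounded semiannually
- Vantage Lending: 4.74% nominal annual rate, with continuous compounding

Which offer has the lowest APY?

Cedar Trust

Juniper Bank: (1 + 0.0473/4)^4 − 1 = 4.815%
Granite Finance: (1 + 0.0582/365)^365 − 1 = 5.992%
Cedar Trust: (1 + 0.0453/2)^2 − 1 = 4.581%
Vantage Lending: e^0.0474 − 1 = 4.854%
The lowest effective annual rate is Cedar Trust at 4.581%.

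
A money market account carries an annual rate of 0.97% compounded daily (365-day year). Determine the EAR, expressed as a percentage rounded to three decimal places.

EAR = (1 + 0.0097/365)^365 − 1.
= (1 + 0.000027)^365 − 1 = 1.009747 − 1 = 0.975%.

0.975%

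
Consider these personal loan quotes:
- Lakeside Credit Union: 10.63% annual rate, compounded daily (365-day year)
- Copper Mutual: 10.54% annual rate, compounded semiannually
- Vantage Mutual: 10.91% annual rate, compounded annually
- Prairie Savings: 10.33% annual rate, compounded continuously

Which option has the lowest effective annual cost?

Copper Mutual

Lakeside Credit Union: (1 + 0.1063/365)^365 − 1 = 11.214%
Copper Mutual: (1 + 0.1054/2)^2 − 1 = 10.818%
Vantage Mutual: compounded annually, EAR = 10.910%
Prairie Savings: e^0.1033 − 1 = 10.882%
The lowest effective annual rate is Copper Mutual at 10.818%.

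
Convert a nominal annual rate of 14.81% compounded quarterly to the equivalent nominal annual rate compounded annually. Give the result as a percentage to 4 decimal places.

15.6530%

EAR = (1 + 0.1481/4)^4 − 1 = 0.156530.
Compounded annually, the equivalent nominal rate is the EAR itself: 15.6530%.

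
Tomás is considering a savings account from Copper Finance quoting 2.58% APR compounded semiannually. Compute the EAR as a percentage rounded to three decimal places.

2.597%

EAR = (1 + 0.0258/2)^2 − 1.
= 1.025966 − 1 = 2.597%.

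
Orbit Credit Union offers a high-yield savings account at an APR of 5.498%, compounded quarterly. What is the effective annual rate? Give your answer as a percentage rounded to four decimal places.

5.6124%

EAR = (1 + 0.05498/4)^4 − 1.
= (1 + 0.013745)^4 − 1 = 1.056124 − 1 = 5.6124%.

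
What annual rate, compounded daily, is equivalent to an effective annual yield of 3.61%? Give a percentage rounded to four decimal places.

3.5465%

(1 + r/365)^365 − 1 = 0.0361, so 1 + r/365 = 1.0361^(1/365).
r/365 = 0.000097, so r = 0.035465 = 3.5465%.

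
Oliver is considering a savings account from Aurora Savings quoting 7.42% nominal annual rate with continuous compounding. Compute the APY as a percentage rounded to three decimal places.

7.702%

With continuous compounding, EAR = e^0.0742 − 1.
e^0.0742 = 1.077022, so EAR = 0.077022 = 7.702%.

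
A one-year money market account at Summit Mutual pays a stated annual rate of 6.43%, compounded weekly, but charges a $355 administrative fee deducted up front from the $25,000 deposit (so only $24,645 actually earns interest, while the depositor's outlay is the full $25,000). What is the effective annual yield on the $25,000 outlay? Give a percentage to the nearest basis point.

Value after one year: 24,645 × (1 + 0.0643/52)^52 = 24,645 × 1.066370 = $26,280.69.
Effective yield on the $25,000 outlay: 26,280.69 / 25,000 − 1 = 0.051227 = 5.12%.

5.12%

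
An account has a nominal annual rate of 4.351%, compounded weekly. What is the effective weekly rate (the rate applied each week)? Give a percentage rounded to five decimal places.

With a nominal annual rate compounded weekly, the periodic rate is the nominal rate divided by 52.
i = 0.04351 / 52 = 0.0008367 = 0.08367%.

0.08367%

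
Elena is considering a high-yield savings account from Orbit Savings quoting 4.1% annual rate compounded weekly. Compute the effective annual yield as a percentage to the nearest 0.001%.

EAR = (1 + 0.041/52)^52 − 1.
= 1.041835 − 1 = 4.184%.

4.184%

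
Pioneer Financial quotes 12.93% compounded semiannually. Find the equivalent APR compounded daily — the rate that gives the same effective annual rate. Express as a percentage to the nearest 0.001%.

12.531%

EAR = (1 + 0.1293/2)^2 − 1 = 0.133480.
Solve (1 + r/365)^365 = 1.133480: r/365 = 1.133480^(1/365) − 1 = 0.000343, so r = 0.125314 = 12.531%.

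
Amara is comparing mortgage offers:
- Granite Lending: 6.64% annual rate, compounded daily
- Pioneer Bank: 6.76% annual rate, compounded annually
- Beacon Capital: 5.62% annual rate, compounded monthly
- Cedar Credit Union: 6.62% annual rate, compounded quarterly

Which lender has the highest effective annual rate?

Granite Lending

Granite Lending: (1 + 0.0664/365)^365 − 1 = 6.865%
Pioneer Bank: compounded annually, EAR = 6.760%
Beacon Capital: (1 + 0.0562/12)^12 − 1 = 5.767%
Cedar Credit Union: (1 + 0.0662/4)^4 − 1 = 6.786%
The highest effective annual rate is Granite Lending at 6.865%.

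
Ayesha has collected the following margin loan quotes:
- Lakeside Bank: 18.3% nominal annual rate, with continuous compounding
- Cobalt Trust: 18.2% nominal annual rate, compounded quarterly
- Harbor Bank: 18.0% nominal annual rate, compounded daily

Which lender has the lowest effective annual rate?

Cobalt Trust

Lakeside Bank: e^0.183 − 1 = 20.081%
Cobalt Trust: (1 + 0.182/4)^4 − 1 = 19.480%
Harbor Bank: (1 + 0.180/365)^365 − 1 = 19.716%
The lowest effective annual rate is Cobalt Trust at 19.480%.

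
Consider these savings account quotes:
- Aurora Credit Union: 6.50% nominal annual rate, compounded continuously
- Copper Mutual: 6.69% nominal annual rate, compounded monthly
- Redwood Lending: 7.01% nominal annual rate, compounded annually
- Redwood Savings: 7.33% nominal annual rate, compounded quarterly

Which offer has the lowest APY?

Aurora Credit Union: e^0.0650 − 1 = 6.716%
Copper Mutual: (1 + 0.0669/12)^12 − 1 = 6.899%
Redwood Lending: compounded annually, EAR = 7.010%
Redwood Savings: (1 + 0.0733/4)^4 − 1 = 7.534%
The lowest effective annual rate is Aurora Credit Union at 6.716%.

Aurora Credit Union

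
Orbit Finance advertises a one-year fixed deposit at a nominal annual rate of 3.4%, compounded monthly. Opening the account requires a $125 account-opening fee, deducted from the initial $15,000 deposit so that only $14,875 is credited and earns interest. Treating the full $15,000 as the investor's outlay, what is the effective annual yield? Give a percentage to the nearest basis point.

Value after one year: 14,875 × (1 + 0.034/12)^12 = 14,875 × 1.034535 = $15,388.71.
Effective yield on the $15,000 outlay: 15,388.71 / 15,000 − 1 = 0.025914 = 2.59%.

2.59%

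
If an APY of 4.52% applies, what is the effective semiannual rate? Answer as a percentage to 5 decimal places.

2.23502%

The per-half-year rate i satisfies (1 + i)^2 = 1 + 0.0452.
i = 1.0452^(1/2) − 1 = 0.0223502 = 2.23502%.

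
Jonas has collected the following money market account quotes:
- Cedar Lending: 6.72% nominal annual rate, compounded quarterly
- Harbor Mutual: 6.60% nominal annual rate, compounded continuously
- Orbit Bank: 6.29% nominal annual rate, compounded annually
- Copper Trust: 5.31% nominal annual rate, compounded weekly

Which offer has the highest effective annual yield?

Cedar Lending: (1 + 0.0672/4)^4 − 1 = 6.891%
Harbor Mutual: e^0.0660 − 1 = 6.823%
Orbit Bank: compounded annually, EAR = 6.290%
Copper Trust: (1 + 0.0531/52)^52 − 1 = 5.451%
The highest effective annual rate is Cedar Lending at 6.891%.

Cedar Lending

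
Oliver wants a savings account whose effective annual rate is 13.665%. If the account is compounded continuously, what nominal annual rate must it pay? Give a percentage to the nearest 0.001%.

Continuous: nominal r satisfies e^r − 1 = 0.13665.
r = ln(1 + 0.13665) = ln(1.13665) = 0.128085 = 12.809%.

12.809%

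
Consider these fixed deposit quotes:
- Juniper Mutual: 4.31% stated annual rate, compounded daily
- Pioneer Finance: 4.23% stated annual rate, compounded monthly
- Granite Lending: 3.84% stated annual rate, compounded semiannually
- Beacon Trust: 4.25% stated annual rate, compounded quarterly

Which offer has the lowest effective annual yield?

Juniper Mutual: (1 + 0.0431/365)^365 − 1 = 4.404%
Pioneer Finance: (1 + 0.0423/12)^12 − 1 = 4.313%
Granite Lending: (1 + 0.0384/2)^2 − 1 = 3.877%
Beacon Trust: (1 + 0.0425/4)^4 − 1 = 4.318%
The lowest effective annual rate is Granite Lending at 3.877%.

Granite Lending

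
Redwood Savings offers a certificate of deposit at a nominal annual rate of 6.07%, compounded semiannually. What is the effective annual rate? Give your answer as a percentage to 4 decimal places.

6.1621%

EAR = (1 + 0.0607/2)^2 − 1.
= (1 + 0.030350)^2 − 1 = 1.061621 − 1 = 6.1621%.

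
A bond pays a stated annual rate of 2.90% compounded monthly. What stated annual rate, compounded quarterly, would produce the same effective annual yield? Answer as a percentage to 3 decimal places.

EAR = (1 + 0.0290/12)^12 − 1 = 0.029389.
Solve (1 + r/4)^4 = 1.029389: r/4 = 1.029389^(1/4) − 1 = 0.007268, so r = 0.029070 = 2.907%.

2.907%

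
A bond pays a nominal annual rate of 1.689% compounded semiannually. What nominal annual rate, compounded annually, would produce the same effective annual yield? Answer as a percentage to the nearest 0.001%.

1.696%

EAR = (1 + 0.01689/2)^2 − 1 = 0.016961.
Compounded annually, the equivalent nominal rate is the EAR itself: 1.696%.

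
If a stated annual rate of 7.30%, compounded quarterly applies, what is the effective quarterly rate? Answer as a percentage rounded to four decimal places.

With a nominal annual rate compounded quarterly, the periodic rate is the nominal rate divided by 4.
i = 0.0730 / 4 = 0.0182500 = 1.8250%.

1.8250%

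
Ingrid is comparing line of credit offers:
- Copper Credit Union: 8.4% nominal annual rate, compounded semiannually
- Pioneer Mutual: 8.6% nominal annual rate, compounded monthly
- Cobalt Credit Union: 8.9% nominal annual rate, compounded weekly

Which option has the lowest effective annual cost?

Copper Credit Union

Copper Credit Union: (1 + 0.084/2)^2 − 1 = 8.576%
Pioneer Mutual: (1 + 0.086/12)^12 − 1 = 8.947%
Cobalt Credit Union: (1 + 0.089/52)^52 − 1 = 9.300%
The lowest effective annual rate is Copper Credit Union at 8.576%.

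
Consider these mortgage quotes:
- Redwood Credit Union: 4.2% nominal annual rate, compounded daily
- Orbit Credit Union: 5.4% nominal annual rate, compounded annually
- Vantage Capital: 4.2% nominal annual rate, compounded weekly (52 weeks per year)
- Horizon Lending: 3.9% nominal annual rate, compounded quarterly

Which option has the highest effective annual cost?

Orbit Credit Union

Redwood Credit Union: (1 + 0.042/365)^365 − 1 = 4.289%
Orbit Credit Union: compounded annually, EAR = 5.400%
Vantage Capital: (1 + 0.042/52)^52 − 1 = 4.288%
Horizon Lending: (1 + 0.039/4)^4 − 1 = 3.957%
The highest effective annual rate is Orbit Credit Union at 5.400%.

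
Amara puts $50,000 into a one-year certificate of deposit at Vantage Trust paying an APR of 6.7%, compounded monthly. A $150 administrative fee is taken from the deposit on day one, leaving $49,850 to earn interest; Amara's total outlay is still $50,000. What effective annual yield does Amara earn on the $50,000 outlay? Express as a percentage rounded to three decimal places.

Value after one year: 49,850 × (1 + 0.067/12)^12 = 49,850 × 1.069096 = $53,294.45.
Effective yield on the $50,000 outlay: 53,294.45 / 50,000 − 1 = 0.065889 = 6.589%.

6.589%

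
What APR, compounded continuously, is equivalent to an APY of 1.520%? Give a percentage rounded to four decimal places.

1.5086%

Continuous: nominal r satisfies e^r − 1 = 0.01520.
r = ln(1 + 0.01520) = ln(1.01520) = 0.015086 = 1.5086%.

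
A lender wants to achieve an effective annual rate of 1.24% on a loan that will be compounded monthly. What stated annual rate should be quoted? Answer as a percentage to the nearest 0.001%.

(1 + r/12)^12 − 1 = 0.0124, so 1 + r/12 = 1.0124^(1/12).
r/12 = 0.001028, so r = 0.012330 = 1.233%.

1.233%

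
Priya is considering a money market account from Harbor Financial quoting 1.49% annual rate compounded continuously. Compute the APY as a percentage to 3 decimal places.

With continuous compounding, EAR = e^0.0149 − 1.
e^0.0149 = 1.015012, so EAR = 0.015012 = 1.501%.

1.501%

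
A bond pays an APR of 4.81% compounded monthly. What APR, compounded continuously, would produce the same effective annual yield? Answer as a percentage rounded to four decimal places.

4.8004%

EAR = (1 + 0.0481/12)^12 − 1 = 0.049175.
Equivalent continuous rate: r = ln(1 + 0.049175) = 0.048004 = 4.8004%.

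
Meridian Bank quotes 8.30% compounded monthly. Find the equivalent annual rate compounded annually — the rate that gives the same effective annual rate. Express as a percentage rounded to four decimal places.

EAR = (1 + 0.0830/12)^12 − 1 = 0.086231.
Compounded annually, the equivalent nominal rate is the EAR itself: 8.6231%.

8.6231%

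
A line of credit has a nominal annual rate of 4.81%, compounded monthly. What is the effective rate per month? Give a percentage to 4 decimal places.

0.4008%

With a nominal annual rate compounded monthly, the periodic rate is the nominal rate divided by 12.
i = 0.0481 / 12 = 0.0040083 = 0.4008%.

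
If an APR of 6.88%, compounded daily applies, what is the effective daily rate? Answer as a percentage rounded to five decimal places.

0.01885%

With a nominal annual rate compounded daily, the periodic rate is the nominal rate divided by 365.
i = 0.0688 / 365 = 0.0001885 = 0.01885%.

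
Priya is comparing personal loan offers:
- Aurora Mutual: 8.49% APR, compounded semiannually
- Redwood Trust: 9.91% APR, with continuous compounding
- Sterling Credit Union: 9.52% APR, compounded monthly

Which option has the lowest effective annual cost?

Aurora Mutual

Aurora Mutual: (1 + 0.0849/2)^2 − 1 = 8.670%
Redwood Trust: e^0.0991 − 1 = 10.418%
Sterling Credit Union: (1 + 0.0952/12)^12 − 1 = 9.947%
The lowest effective annual rate is Aurora Mutual at 8.670%.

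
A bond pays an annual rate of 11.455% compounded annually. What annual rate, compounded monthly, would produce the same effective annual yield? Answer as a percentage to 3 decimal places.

10.894%

Compounded annually, EAR = nominal = 0.114550.
Solve (1 + r/12)^12 = 1.114550: r/12 = 1.114550^(1/12) − 1 = 0.009079, so r = 0.108942 = 10.894%.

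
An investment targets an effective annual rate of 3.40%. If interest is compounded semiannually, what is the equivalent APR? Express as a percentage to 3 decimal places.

(1 + r/2)^2 − 1 = 0.0340, so 1 + r/2 = 1.0340^(1/2).
r/2 = 0.016858, so r = 0.033716 = 3.372%.

3.372%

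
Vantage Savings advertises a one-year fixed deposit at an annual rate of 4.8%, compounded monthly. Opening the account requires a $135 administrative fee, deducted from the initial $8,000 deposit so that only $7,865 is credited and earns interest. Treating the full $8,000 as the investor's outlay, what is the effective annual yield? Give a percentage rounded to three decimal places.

3.137%

Value after one year: 7,865 × (1 + 0.048/12)^12 = 7,865 × 1.049070 = $8,250.94.
Effective yield on the $8,000 outlay: 8,250.94 / 8,000 − 1 = 0.031367 = 3.137%.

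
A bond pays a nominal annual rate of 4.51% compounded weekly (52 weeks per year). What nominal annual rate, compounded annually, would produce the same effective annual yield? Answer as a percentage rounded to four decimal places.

4.6112%

EAR = (1 + 0.0451/52)^52 − 1 = 0.046112.
Compounded annually, the equivalent nominal rate is the EAR itself: 4.6112%.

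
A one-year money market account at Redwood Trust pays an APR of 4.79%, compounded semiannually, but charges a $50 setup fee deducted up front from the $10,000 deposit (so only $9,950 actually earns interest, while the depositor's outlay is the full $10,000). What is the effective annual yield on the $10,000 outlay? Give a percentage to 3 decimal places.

4.323%

Value after one year: 9,950 × (1 + 0.0479/2)^2 = 9,950 × 1.048474 = $10,432.31.
Effective yield on the $10,000 outlay: 10,432.31 / 10,000 − 1 = 0.043231 = 4.323%.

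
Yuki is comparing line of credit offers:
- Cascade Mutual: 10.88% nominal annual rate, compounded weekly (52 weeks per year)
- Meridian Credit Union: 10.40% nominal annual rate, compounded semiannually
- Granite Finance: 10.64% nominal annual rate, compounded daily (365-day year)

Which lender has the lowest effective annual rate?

Cascade Mutual: (1 + 0.1088/52)^52 − 1 = 11.481%
Meridian Credit Union: (1 + 0.1040/2)^2 − 1 = 10.670%
Granite Finance: (1 + 0.1064/365)^365 − 1 = 11.225%
The lowest effective annual rate is Meridian Credit Union at 10.670%.

Meridian Credit Union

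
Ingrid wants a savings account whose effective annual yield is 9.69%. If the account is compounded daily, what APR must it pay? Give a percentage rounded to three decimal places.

9.250%

(1 + r/365)^365 − 1 = 0.0969, so 1 + r/365 = 1.0969^(1/365).
r/365 = 0.000253, so r = 0.092500 = 9.250%.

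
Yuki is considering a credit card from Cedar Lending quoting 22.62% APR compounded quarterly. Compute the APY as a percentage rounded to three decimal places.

24.612%

EAR = (1 + 0.2262/4)^4 − 1.
= (1 + 0.056550)^4 − 1 = 1.246121 − 1 = 24.612%.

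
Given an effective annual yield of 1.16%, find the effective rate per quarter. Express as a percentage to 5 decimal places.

0.28875%

The per-quarter rate i satisfies (1 + i)^4 = 1 + 0.0116.
i = 1.0116^(1/4) − 1 = 0.0028875 = 0.28875%.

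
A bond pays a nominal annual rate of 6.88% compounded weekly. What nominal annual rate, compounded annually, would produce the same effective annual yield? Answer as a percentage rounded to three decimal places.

7.117%

EAR = (1 + 0.0688/52)^52 − 1 = 0.071173.
Compounded annually, the equivalent nominal rate is the EAR itself: 7.117%.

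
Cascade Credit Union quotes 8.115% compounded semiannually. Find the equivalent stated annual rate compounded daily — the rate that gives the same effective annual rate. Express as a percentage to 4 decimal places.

7.9556%

EAR = (1 + 0.08115/2)^2 − 1 = 0.082796.
Solve (1 + r/365)^365 = 1.082796: r/365 = 1.082796^(1/365) − 1 = 0.000218, so r = 0.079556 = 7.9556%.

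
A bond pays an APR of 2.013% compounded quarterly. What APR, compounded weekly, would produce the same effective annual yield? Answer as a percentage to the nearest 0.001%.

EAR = (1 + 0.02013/4)^4 − 1 = 0.020282.
Solve (1 + r/52)^52 = 1.020282: r/52 = 1.020282^(1/52) − 1 = 0.000386, so r = 0.020083 = 2.008%.

2.008%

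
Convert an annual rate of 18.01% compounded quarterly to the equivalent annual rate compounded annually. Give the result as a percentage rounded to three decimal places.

19.263%

EAR = (1 + 0.1801/4)^4 − 1 = 0.192633.
Compounded annually, the equivalent nominal rate is the EAR itself: 19.263%.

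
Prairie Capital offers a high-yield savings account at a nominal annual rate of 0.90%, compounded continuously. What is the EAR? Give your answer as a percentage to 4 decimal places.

With continuous compounding, EAR = e^0.0090 − 1.
e^0.0090 = 1.009041, so EAR = 0.009041 = 0.9041%.

0.9041%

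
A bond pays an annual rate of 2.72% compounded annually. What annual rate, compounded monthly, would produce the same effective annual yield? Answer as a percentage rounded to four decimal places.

2.6867%

Compounded annually, EAR = nominal = 0.027200.
Solve (1 + r/12)^12 = 1.027200: r/12 = 1.027200^(1/12) − 1 = 0.002239, so r = 0.026867 = 2.6867%.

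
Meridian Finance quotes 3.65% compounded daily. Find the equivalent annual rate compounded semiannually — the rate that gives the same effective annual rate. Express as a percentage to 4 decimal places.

3.6833%

EAR = (1 + 0.0365/365)^365 − 1 = 0.037172.
Solve (1 + r/2)^2 = 1.037172: r/2 = 1.037172^(1/2) − 1 = 0.018417, so r = 0.036833 = 3.6833%.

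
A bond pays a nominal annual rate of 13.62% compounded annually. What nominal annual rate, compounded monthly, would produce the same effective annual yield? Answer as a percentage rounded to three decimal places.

12.837%

Compounded annually, EAR = nominal = 0.136200.
Solve (1 + r/12)^12 = 1.136200: r/12 = 1.136200^(1/12) − 1 = 0.010698, so r = 0.128371 = 12.837%.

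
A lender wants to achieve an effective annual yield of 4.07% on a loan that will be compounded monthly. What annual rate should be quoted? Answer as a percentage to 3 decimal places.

(1 + r/12)^12 − 1 = 0.0407, so 1 + r/12 = 1.0407^(1/12).
r/12 = 0.003330, so r = 0.039960 = 3.996%.

3.996%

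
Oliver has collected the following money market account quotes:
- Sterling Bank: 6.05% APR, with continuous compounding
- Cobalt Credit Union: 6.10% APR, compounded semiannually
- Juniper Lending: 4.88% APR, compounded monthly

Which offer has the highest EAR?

Sterling Bank: e^0.0605 − 1 = 6.237%
Cobalt Credit Union: (1 + 0.0610/2)^2 − 1 = 6.193%
Juniper Lending: (1 + 0.0488/12)^12 − 1 = 4.991%
The highest effective annual rate is Sterling Bank at 6.237%.

Sterling Bank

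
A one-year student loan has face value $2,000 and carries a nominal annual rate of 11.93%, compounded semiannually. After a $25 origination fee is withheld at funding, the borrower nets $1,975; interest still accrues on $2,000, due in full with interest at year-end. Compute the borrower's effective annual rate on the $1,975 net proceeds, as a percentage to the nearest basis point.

Amount owed after one year: 2,000 × (1 + 0.1193/2)^2 = 2,000 × 1.122858 = $2,245.72.
Effective rate on net proceeds: 2,245.72 / 1,975 − 1 = 0.137072 = 13.71%.

13.71%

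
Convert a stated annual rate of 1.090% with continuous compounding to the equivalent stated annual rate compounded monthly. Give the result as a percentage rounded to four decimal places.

EAR under continuous compounding: e^0.01090 − 1 = 0.010960.
Solve (1 + r/12)^12 = 1.010960: r/12 = 1.010960^(1/12) − 1 = 0.000909, so r = 0.010905 = 1.0905%.

1.0905%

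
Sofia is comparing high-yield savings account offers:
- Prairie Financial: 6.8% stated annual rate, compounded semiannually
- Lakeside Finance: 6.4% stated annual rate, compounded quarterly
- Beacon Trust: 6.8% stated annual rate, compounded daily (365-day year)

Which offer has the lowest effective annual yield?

Prairie Financial: (1 + 0.068/2)^2 − 1 = 6.916%
Lakeside Finance: (1 + 0.064/4)^4 − 1 = 6.555%
Beacon Trust: (1 + 0.068/365)^365 − 1 = 7.036%
The lowest effective annual rate is Lakeside Finance at 6.555%.

Lakeside Finance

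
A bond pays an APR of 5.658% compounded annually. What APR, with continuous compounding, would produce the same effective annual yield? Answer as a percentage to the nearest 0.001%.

5.504%

Compounded annually, EAR = nominal = 0.056580.
Equivalent continuous rate: r = ln(1 + 0.056580) = 0.055037 = 5.504%.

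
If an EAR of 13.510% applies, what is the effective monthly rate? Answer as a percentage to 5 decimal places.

1.06160%

The per-month rate i satisfies (1 + i)^12 = 1 + 0.13510.
i = 1.13510^(1/12) − 1 = 0.0106160 = 1.06160%.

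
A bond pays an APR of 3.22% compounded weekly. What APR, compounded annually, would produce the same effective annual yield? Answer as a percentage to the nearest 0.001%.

3.271%

EAR = (1 + 0.0322/52)^52 − 1 = 0.032714.
Compounded annually, the equivalent nominal rate is the EAR itself: 3.271%.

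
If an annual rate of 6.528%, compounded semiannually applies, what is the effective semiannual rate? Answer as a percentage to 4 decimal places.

3.2640%

With a nominal annual rate compounded semiannually, the periodic rate is the nominal rate divided by 2.
i = 0.06528 / 2 = 0.0326400 = 3.2640%.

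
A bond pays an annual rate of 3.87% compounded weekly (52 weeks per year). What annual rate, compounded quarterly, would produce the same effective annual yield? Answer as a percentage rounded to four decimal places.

EAR = (1 + 0.0387/52)^52 − 1 = 0.039444.
Solve (1 + r/4)^4 = 1.039444: r/4 = 1.039444^(1/4) − 1 = 0.009718, so r = 0.038873 = 3.8873%.

3.8873%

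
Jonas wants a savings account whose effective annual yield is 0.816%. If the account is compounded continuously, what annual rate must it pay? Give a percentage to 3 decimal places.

Continuous: nominal r satisfies e^r − 1 = 0.00816.
r = ln(1 + 0.00816) = ln(1.00816) = 0.008127 = 0.813%.

0.813%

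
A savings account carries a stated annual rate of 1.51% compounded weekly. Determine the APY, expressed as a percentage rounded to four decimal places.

1.5212%

EAR = (1 + 0.0151/52)^52 − 1.
= (1 + 0.000290)^52 − 1 = 1.015212 − 1 = 1.5212%.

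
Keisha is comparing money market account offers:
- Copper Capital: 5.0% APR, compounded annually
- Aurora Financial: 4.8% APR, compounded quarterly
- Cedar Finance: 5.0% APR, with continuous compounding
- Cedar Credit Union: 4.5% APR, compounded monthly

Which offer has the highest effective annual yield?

Cedar Finance

Copper Capital: compounded annually, EAR = 5.000%
Aurora Financial: (1 + 0.048/4)^4 − 1 = 4.887%
Cedar Finance: e^0.050 − 1 = 5.127%
Cedar Credit Union: (1 + 0.045/12)^12 − 1 = 4.594%
The highest effective annual rate is Cedar Finance at 5.127%.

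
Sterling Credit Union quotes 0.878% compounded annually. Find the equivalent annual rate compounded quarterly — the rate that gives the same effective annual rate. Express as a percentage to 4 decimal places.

Compounded annually, EAR = nominal = 0.008780.
Solve (1 + r/4)^4 = 1.008780: r/4 = 1.008780^(1/4) − 1 = 0.002188, so r = 0.008751 = 0.8751%.

0.8751%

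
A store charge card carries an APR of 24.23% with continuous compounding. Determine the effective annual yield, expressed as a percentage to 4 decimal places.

27.4176%

With continuous compounding, EAR = e^0.2423 − 1.
e^0.2423 = 1.274176, so EAR = 0.274176 = 27.4176%.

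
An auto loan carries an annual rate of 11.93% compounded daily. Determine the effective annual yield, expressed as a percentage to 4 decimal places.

EAR = (1 + 0.1193/365)^365 − 1.
= (1 + 0.000327)^365 − 1 = 1.126686 − 1 = 12.6686%.

12.6686%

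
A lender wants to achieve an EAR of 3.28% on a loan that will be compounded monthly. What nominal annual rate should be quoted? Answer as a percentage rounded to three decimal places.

3.232%

(1 + r/12)^12 − 1 = 0.0328, so 1 + r/12 = 1.0328^(1/12).
r/12 = 0.002693, so r = 0.032317 = 3.232%.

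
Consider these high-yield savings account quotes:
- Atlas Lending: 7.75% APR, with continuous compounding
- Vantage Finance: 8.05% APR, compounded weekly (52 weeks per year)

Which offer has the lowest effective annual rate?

Atlas Lending

Atlas Lending: e^0.0775 − 1 = 8.058%
Vantage Finance: (1 + 0.0805/52)^52 − 1 = 8.376%
The lowest effective annual rate is Atlas Lending at 8.058%.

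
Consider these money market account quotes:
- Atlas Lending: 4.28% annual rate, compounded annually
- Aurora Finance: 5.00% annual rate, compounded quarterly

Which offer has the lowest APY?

Atlas Lending

Atlas Lending: compounded annually, EAR = 4.280%
Aurora Finance: (1 + 0.0500/4)^4 − 1 = 5.095%
The lowest effective annual rate is Atlas Lending at 4.280%.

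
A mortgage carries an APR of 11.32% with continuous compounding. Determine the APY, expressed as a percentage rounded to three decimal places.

11.986%

With continuous compounding, EAR = e^0.1132 − 1.
e^0.1132 = 1.119856, so EAR = 0.119856 = 11.986%.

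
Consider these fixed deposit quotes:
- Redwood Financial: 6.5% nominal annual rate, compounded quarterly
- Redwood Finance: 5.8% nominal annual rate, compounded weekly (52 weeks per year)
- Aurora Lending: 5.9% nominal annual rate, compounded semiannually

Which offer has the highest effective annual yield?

Redwood Financial: (1 + 0.065/4)^4 − 1 = 6.660%
Redwood Finance: (1 + 0.058/52)^52 − 1 = 5.968%
Aurora Lending: (1 + 0.059/2)^2 − 1 = 5.987%
The highest effective annual rate is Redwood Financial at 6.660%.

Redwood Financial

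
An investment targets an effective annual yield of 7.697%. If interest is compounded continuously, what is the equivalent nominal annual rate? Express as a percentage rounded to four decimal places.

Continuous: nominal r satisfies e^r − 1 = 0.07697.
r = ln(1 + 0.07697) = ln(1.07697) = 0.074152 = 7.4152%.

7.4152%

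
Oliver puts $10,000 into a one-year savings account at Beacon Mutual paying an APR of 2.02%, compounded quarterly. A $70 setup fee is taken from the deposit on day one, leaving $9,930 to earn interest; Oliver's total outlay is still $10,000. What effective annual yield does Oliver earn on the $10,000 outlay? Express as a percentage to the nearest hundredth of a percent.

1.32%

Value after one year: 9,930 × (1 + 0.0202/4)^4 = 9,930 × 1.020354 = $10,132.11.
Effective yield on the $10,000 outlay: 10,132.11 / 10,000 − 1 = 0.013211 = 1.32%.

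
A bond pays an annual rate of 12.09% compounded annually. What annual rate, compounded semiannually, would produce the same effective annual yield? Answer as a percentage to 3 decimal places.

Compounded annually, EAR = nominal = 0.120900.
Solve (1 + r/2)^2 = 1.120900: r/2 = 1.120900^(1/2) − 1 = 0.058726, so r = 0.117451 = 11.745%.

11.745%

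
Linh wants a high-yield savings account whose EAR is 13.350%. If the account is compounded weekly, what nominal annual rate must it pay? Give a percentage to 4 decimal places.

12.5461%

(1 + r/52)^52 − 1 = 0.13350, so 1 + r/52 = 1.13350^(1/52).
r/52 = 0.002413, so r = 0.125461 = 12.5461%.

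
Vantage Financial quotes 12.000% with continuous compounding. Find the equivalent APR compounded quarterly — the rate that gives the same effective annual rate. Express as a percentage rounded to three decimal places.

12.182%

EAR under continuous compounding: e^0.12000 − 1 = 0.127497.
Solve (1 + r/4)^4 = 1.127497: r/4 = 1.127497^(1/4) − 1 = 0.030455, so r = 0.121818 = 12.182%.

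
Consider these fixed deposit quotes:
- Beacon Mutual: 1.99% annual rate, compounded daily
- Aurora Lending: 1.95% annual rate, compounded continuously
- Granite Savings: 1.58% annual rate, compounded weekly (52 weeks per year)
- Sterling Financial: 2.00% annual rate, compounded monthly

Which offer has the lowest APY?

Granite Savings

Beacon Mutual: (1 + 0.0199/365)^365 − 1 = 2.010%
Aurora Lending: e^0.0195 − 1 = 1.969%
Granite Savings: (1 + 0.0158/52)^52 − 1 = 1.592%
Sterling Financial: (1 + 0.0200/12)^12 − 1 = 2.018%
The lowest effective annual rate is Granite Savings at 1.592%.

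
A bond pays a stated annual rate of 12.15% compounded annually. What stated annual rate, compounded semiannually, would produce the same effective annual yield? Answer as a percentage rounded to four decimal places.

11.8018%

Compounded annually, EAR = nominal = 0.121500.
Solve (1 + r/2)^2 = 1.121500: r/2 = 1.121500^(1/2) − 1 = 0.059009, so r = 0.118018 = 11.8018%.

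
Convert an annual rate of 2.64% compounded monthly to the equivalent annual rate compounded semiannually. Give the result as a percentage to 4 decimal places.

EAR = (1 + 0.0264/12)^12 − 1 = 0.026722.
Solve (1 + r/2)^2 = 1.026722: r/2 = 1.026722^(1/2) − 1 = 0.013273, so r = 0.026546 = 2.6546%.

2.6546%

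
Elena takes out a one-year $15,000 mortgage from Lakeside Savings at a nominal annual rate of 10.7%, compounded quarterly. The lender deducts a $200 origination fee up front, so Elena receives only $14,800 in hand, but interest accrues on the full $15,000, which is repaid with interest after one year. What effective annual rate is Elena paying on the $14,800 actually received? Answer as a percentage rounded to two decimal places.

Amount owed after one year: 15,000 × (1 + 0.107/4)^4 = 15,000 × 1.111370 = $16,670.56.
Effective rate on net proceeds: 16,670.56 / 14,800 − 1 = 0.126389 = 12.64%.

12.64%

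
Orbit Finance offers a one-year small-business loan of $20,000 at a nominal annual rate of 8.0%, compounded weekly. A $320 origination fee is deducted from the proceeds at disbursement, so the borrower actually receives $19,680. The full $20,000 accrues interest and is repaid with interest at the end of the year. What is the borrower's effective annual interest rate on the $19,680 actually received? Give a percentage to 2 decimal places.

Amount owed after one year: 20,000 × (1 + 0.080/52)^52 = 20,000 × 1.083220 = $21,664.41.
Effective rate on net proceeds: 21,664.41 / 19,680 − 1 = 0.100834 = 10.08%.

10.08%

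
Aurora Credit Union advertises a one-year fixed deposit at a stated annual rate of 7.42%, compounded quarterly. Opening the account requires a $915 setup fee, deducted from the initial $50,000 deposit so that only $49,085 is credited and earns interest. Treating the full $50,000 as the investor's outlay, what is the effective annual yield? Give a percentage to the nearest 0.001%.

5.659%

Value after one year: 49,085 × (1 + 0.0742/4)^4 = 49,085 × 1.076290 = $52,829.71.
Effective yield on the $50,000 outlay: 52,829.71 / 50,000 − 1 = 0.056594 = 5.659%.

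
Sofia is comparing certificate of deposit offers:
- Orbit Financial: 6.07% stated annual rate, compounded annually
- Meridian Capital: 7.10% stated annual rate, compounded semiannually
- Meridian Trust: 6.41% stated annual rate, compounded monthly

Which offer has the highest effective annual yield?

Orbit Financial: compounded annually, EAR = 6.070%
Meridian Capital: (1 + 0.0710/2)^2 − 1 = 7.226%
Meridian Trust: (1 + 0.0641/12)^12 − 1 = 6.602%
The highest effective annual rate is Meridian Capital at 7.226%.

Meridian Capital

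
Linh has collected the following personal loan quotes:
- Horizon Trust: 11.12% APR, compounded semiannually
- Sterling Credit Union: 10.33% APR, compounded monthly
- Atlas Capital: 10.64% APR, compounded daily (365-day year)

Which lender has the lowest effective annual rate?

Horizon Trust: (1 + 0.1112/2)^2 − 1 = 11.429%
Sterling Credit Union: (1 + 0.1033/12)^12 − 1 = 10.833%
Atlas Capital: (1 + 0.1064/365)^365 − 1 = 11.225%
The lowest effective annual rate is Sterling Credit Union at 10.833%.

Sterling Credit Union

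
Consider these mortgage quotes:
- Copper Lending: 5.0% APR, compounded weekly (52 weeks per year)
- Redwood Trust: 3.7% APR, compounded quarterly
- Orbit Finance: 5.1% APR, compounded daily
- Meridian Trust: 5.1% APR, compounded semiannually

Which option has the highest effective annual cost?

Copper Lending: (1 + 0.050/52)^52 − 1 = 5.125%
Redwood Trust: (1 + 0.037/4)^4 − 1 = 3.752%
Orbit Finance: (1 + 0.051/365)^365 − 1 = 5.232%
Meridian Trust: (1 + 0.051/2)^2 − 1 = 5.165%
The highest effective annual rate is Orbit Finance at 5.232%.

Orbit Finance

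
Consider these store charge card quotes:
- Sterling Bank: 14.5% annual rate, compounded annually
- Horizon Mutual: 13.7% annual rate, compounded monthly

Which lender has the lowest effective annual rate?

Sterling Bank

Sterling Bank: compounded annually, EAR = 14.500%
Horizon Mutual: (1 + 0.137/12)^12 − 1 = 14.594%
The lowest effective annual rate is Sterling Bank at 14.500%.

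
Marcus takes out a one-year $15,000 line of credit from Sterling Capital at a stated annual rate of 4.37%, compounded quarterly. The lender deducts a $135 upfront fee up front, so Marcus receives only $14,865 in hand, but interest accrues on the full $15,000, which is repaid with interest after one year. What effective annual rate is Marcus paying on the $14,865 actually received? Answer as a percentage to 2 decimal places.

Amount owed after one year: 15,000 × (1 + 0.0437/4)^4 = 15,000 × 1.044421 = $15,666.32.
Effective rate on net proceeds: 15,666.32 / 14,865 − 1 = 0.053907 = 5.39%.

5.39%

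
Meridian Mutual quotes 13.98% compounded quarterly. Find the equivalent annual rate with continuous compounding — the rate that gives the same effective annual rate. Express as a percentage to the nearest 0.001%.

13.741%

EAR = (1 + 0.1398/4)^4 − 1 = 0.147301.
Equivalent continuous rate: r = ln(1 + 0.147301) = 0.137412 = 13.741%.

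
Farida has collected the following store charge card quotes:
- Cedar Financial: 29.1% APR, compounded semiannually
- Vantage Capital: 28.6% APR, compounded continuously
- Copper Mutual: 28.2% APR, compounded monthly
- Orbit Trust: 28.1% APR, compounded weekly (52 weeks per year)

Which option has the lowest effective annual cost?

Cedar Financial: (1 + 0.291/2)^2 − 1 = 31.217%
Vantage Capital: e^0.286 − 1 = 33.109%
Copper Mutual: (1 + 0.282/12)^12 − 1 = 32.146%
Orbit Trust: (1 + 0.281/52)^52 − 1 = 32.345%
The lowest effective annual rate is Cedar Financial at 31.217%.

Cedar Financial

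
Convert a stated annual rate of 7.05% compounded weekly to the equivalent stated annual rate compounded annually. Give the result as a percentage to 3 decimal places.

EAR = (1 + 0.0705/52)^52 − 1 = 0.072993.
Compounded annually, the equivalent nominal rate is the EAR itself: 7.299%.

7.299%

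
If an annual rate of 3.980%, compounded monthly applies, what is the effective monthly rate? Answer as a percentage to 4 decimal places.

With a nominal annual rate compounded monthly, the periodic rate is the nominal rate divided by 12.
i = 0.03980 / 12 = 0.0033167 = 0.3317%.

0.3317%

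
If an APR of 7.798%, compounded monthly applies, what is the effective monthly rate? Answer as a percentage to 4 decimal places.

0.6498%

With a nominal annual rate compounded monthly, the periodic rate is the nominal rate divided by 12.
i = 0.07798 / 12 = 0.0064983 = 0.6498%.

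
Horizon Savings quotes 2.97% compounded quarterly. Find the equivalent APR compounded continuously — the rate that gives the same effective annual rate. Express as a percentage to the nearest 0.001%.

EAR = (1 + 0.0297/4)^4 − 1 = 0.030032.
Equivalent continuous rate: r = ln(1 + 0.030032) = 0.029590 = 2.959%.

2.959%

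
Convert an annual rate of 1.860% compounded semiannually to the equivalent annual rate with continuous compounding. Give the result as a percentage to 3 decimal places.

EAR = (1 + 0.01860/2)^2 − 1 = 0.018686.
Equivalent continuous rate: r = ln(1 + 0.018686) = 0.018514 = 1.851%.

1.851%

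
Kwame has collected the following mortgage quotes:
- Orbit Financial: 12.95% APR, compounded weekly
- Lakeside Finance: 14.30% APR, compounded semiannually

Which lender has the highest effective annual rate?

Lakeside Finance

Orbit Financial: (1 + 0.1295/52)^52 − 1 = 13.808%
Lakeside Finance: (1 + 0.1430/2)^2 − 1 = 14.811%
The highest effective annual rate is Lakeside Finance at 14.811%.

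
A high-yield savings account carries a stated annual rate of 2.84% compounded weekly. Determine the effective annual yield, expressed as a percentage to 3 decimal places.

2.880%

EAR = (1 + 0.0284/52)^52 − 1.
= (1 + 0.000546)^52 − 1 = 1.028799 − 1 = 2.880%.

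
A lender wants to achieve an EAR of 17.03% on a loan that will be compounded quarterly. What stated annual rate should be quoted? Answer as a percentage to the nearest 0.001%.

16.039%

(1 + r/4)^4 − 1 = 0.1703, so 1 + r/4 = 1.1703^(1/4).
r/4 = 0.040098, so r = 0.160392 = 16.039%.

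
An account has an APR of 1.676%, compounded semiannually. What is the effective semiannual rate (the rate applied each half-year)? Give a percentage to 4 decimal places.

With a nominal annual rate compounded semiannually, the periodic rate is the nominal rate divided by 2.
i = 0.01676 / 2 = 0.0083800 = 0.8380%.

0.8380%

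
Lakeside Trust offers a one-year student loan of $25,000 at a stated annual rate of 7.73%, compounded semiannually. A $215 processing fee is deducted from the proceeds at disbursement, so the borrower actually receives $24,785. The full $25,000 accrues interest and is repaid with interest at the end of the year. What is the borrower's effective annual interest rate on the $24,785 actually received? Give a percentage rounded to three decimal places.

8.815%

Amount owed after one year: 25,000 × (1 + 0.0773/2)^2 = 25,000 × 1.078794 = $26,969.85.
Effective rate on net proceeds: 26,969.85 / 24,785 − 1 = 0.088152 = 8.815%.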